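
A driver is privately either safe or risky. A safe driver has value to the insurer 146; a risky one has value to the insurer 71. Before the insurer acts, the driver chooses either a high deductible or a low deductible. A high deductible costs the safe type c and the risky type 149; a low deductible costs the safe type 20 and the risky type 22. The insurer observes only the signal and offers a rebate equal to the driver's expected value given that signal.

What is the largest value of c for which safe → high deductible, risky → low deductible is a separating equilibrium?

95

Under separation: high deductible → safe (pays 146); low deductible → risky (pays 71).
Risky: 71 − 22 = 49 ≥ 146 − 149 = -3. Holds regardless of c. ✓
Safe: 146 − c ≥ 71 − 20, so c ≤ 146 − 51 = 95.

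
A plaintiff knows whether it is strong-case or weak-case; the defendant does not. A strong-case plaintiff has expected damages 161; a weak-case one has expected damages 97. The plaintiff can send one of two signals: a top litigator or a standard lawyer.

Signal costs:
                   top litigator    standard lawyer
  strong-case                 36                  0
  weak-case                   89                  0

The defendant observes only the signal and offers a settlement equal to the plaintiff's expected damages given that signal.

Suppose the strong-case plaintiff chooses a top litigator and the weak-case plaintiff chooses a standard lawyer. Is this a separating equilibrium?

If types separate, top litigator earns payment 161 and standard lawyer earns 97.
Strong-case: top litigator gives 161 − 36 = 125; standard lawyer gives 97 − 0 = 97. No deviation. ✓
Weak-case: standard lawyer gives 97 − 0 = 97; top litigator gives 161 − 89 = 72. No deviation. ✓
Both incentive constraints hold.

Yes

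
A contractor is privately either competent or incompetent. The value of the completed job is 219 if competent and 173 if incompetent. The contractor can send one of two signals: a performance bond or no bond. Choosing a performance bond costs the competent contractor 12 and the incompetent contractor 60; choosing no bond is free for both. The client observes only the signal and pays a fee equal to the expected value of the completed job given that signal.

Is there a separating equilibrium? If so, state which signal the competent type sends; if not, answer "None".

bond

Try competent → bond, incompetent → no bond:
  If types separate, bond earns payment 219 and no bond earns 173.
  Competent: bond gives 219 − 12 = 207; no bond gives 173 − 0 = 173. No deviation. ✓
  Incompetent: no bond gives 173 − 0 = 173; bond gives 219 − 60 = 159. No deviation. ✓
Both hold — the competent type sends bond.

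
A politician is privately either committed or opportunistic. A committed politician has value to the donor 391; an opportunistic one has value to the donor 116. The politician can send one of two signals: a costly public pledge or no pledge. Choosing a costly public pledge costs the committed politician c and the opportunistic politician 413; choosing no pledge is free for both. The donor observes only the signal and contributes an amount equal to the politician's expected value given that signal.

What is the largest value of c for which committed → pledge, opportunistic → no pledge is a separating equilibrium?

Under separation: pledge → committed (pays 391); no pledge → opportunistic (pays 116).
Opportunistic: 116 − 0 = 116 ≥ 391 − 413 = -22. Holds regardless of c. ✓
Committed: 391 − c ≥ 116 − 0, so c ≤ 391 − 116 = 275.

275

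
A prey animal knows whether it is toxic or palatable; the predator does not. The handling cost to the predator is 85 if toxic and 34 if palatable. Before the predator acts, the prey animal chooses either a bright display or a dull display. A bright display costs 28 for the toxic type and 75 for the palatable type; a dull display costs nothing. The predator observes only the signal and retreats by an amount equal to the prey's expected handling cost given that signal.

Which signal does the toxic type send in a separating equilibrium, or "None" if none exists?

bright display

Try toxic → bright display, palatable → dull display:
  If types separate, bright display earns payment 85 and dull display earns 34.
  Toxic: bright display gives 85 − 28 = 57; dull display gives 34 − 0 = 34. No deviation. ✓
  Palatable: dull display gives 34 − 0 = 34; bright display gives 85 − 75 = 10. No deviation. ✓
Both hold — the toxic type sends bright display.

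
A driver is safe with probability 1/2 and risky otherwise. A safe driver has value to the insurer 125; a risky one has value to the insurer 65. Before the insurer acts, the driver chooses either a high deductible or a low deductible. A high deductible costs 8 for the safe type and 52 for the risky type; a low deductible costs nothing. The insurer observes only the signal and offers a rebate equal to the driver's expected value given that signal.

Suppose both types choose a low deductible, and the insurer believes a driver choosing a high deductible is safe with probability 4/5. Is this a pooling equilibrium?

At the pooled signal (low deductible) the insurer holds the prior 1/2 and pays 1/2·125 + 1/2·65 = 95. Off-path (high deductible) belief 4/5 gives 4/5·125 + 1/5·65 = 113.
Safe: low deductible gives 95 − 0 = 95; high deductible gives 113 − 8 = 105. Deviates. ✗
Risky: low deductible gives 95 − 0 = 95; high deductible gives 113 − 52 = 61. Stays. ✓

No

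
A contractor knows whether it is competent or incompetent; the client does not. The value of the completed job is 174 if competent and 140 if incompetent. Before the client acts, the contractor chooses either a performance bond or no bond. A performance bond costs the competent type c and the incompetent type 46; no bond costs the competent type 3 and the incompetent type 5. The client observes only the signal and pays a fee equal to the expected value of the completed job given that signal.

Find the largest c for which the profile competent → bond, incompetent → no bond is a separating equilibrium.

Under separation: bond → competent (pays 174); no bond → incompetent (pays 140).
Incompetent: 140 − 5 = 135 ≥ 174 − 46 = 128. Holds regardless of c. ✓
Competent: 174 − c ≥ 140 − 3, so c ≤ 174 − 137 = 37.

37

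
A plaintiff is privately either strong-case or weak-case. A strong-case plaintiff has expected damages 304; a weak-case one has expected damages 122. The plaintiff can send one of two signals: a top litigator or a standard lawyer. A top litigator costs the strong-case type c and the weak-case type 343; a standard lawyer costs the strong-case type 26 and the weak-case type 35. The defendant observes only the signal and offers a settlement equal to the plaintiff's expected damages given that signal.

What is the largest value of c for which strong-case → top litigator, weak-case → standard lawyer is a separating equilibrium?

Under separation: top litigator → strong-case (pays 304); standard lawyer → weak-case (pays 122).
Weak-case: 122 − 35 = 87 ≥ 304 − 343 = -39. Holds regardless of c. ✓
Strong-case: 304 − c ≥ 122 − 26, so c ≤ 304 − 96 = 208.

208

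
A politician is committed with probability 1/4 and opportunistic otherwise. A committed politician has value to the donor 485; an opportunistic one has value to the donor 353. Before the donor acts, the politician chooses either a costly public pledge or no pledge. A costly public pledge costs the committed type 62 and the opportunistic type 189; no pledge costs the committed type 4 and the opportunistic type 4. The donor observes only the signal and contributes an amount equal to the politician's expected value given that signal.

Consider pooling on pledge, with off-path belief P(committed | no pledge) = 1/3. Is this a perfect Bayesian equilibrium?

On the equilibrium path (pledge) the donor holds the prior 1/4 and pays 1/4·485 + 3/4·353 = 386. Off-path (no pledge) belief 1/3 gives 1/3·485 + 2/3·353 = 397.
Committed: pledge gives 386 − 62 = 324; no pledge gives 397 − 4 = 393. Deviates. ✗
Opportunistic: pledge gives 386 − 189 = 197; no pledge gives 397 − 4 = 393. Deviates. ✗

No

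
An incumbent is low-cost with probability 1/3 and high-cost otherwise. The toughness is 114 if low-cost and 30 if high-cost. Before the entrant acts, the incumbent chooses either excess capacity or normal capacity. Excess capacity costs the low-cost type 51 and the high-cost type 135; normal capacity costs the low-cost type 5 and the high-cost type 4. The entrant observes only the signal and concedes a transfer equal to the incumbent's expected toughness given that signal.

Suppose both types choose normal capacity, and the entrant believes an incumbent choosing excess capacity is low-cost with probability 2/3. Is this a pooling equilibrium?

Yes

At the pooled signal (normal capacity) the entrant holds the prior 1/3 and pays 1/3·114 + 2/3·30 = 58. Off-path (excess capacity) belief 2/3 gives 2/3·114 + 1/3·30 = 86.
Low-cost: normal capacity gives 58 − 5 = 53; excess capacity gives 86 − 51 = 35. Stays. ✓
High-cost: normal capacity gives 58 − 4 = 54; excess capacity gives 86 − 135 = -49. Stays. ✓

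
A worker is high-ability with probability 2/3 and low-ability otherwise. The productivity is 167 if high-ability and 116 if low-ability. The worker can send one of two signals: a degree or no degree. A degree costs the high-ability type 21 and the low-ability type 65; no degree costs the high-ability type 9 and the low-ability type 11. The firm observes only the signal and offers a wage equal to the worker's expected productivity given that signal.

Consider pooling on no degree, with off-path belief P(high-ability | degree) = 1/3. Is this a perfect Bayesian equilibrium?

At the pooled signal (no degree) the firm holds the prior 2/3 and pays 2/3·167 + 1/3·116 = 150. Off-path (degree) belief 1/3 gives 1/3·167 + 2/3·116 = 133.
High-ability: no degree gives 150 − 9 = 141; degree gives 133 − 21 = 112. Stays. ✓
Low-ability: no degree gives 150 − 11 = 139; degree gives 133 − 65 = 68. Stays. ✓

Yes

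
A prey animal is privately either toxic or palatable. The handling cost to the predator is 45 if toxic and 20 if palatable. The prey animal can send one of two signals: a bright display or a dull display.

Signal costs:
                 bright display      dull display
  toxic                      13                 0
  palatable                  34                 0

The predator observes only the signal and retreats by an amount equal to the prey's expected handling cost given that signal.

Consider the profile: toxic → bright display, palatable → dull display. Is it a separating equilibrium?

Yes

If types separate, bright display earns payment 45 and dull display earns 20.
Toxic: bright display gives 45 − 13 = 32; dull display gives 20 − 0 = 20. No deviation. ✓
Palatable: dull display gives 20 − 0 = 20; bright display gives 45 − 34 = 11. No deviation. ✓
Both incentive constraints hold.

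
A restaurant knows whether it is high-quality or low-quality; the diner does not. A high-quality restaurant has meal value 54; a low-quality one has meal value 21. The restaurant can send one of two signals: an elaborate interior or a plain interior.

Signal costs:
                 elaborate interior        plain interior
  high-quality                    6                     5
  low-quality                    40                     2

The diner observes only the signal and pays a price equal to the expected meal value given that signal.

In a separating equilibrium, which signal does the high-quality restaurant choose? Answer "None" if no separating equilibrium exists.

Try high-quality → elaborate interior, low-quality → plain interior:
  Under separation the diner infers type exactly: elaborate interior → high-quality (pays 54), plain interior → low-quality (pays 21).
  High-quality: elaborate interior gives 54 − 6 = 48; plain interior gives 21 − 5 = 16. No deviation. ✓
  Low-quality: plain interior gives 21 − 2 = 19; elaborate interior gives 54 − 40 = 14. No deviation. ✓
Both hold — the high-quality type sends elaborate interior.

elaborate interior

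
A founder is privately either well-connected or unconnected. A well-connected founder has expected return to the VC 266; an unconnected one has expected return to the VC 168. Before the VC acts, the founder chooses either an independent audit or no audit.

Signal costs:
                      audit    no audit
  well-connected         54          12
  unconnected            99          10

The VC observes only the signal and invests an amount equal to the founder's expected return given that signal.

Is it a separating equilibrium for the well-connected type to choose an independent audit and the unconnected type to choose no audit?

No

Under separation the VC infers type exactly: audit → well-connected (pays 266), no audit → unconnected (pays 168).
Well-connected: audit gives 266 − 54 = 212; no audit gives 168 − 12 = 156. No deviation. ✓
Unconnected: no audit gives 168 − 10 = 158; audit gives 266 − 99 = 167. Would deviate. ✗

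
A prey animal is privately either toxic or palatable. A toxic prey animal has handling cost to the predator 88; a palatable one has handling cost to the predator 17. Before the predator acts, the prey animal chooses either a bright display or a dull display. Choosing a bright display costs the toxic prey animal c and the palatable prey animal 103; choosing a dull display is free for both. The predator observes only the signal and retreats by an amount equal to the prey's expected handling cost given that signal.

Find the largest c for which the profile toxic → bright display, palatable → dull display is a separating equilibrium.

71

Under separation: bright display → toxic (pays 88); dull display → palatable (pays 17).
Palatable: 17 − 0 = 17 ≥ 88 − 103 = -15. Holds regardless of c. ✓
Toxic: 88 − c ≥ 17 − 0, so c ≤ 88 − 17 = 71.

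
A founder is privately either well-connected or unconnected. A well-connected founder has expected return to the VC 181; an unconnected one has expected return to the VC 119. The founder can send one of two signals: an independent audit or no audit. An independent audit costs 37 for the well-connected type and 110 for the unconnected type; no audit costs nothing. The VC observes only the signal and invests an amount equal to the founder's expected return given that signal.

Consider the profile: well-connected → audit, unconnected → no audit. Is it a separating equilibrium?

Yes

If types separate, audit earns payment 181 and no audit earns 119.
Well-connected: audit gives 181 − 37 = 144; no audit gives 119 − 0 = 119. No deviation. ✓
Unconnected: no audit gives 119 − 0 = 119; audit gives 181 − 110 = 71. No deviation. ✓
Both incentive constraints hold.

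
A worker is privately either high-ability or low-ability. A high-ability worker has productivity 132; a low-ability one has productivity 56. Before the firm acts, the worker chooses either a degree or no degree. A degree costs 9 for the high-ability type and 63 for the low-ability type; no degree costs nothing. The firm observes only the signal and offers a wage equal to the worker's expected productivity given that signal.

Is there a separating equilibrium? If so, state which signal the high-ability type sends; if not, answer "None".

Try high-ability → degree, low-ability → no degree:
  If types separate, degree earns payment 132 and no degree earns 56.
  High-ability: degree gives 132 − 9 = 123; no degree gives 56 − 0 = 56. No deviation. ✓
  Low-ability: no degree gives 56 − 0 = 56; degree gives 132 − 63 = 69. Would deviate. ✗
Try high-ability → no degree, low-ability → degree:
  If types separate, no degree earns payment 132 and degree earns 56.
  High-ability: no degree gives 132 − 0 = 132; degree gives 56 − 9 = 47. No deviation. ✓
  Low-ability: degree gives 56 − 63 = -7; no degree gives 132 − 0 = 132. Would deviate. ✗
Neither assignment is incentive-compatible.

None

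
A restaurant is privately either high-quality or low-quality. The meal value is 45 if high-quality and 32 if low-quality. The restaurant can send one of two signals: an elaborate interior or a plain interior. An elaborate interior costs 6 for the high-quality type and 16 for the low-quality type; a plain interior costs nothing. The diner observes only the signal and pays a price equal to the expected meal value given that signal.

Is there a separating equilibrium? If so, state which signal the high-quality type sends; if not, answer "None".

elaborate interior

Try high-quality → elaborate interior, low-quality → plain interior:
  Under separation the diner infers type exactly: elaborate interior → high-quality (pays 45), plain interior → low-quality (pays 32).
  High-quality: elaborate interior gives 45 − 6 = 39; plain interior gives 32 − 0 = 32. No deviation. ✓
  Low-quality: plain interior gives 32 − 0 = 32; elaborate interior gives 45 − 16 = 29. No deviation. ✓
Both hold — the high-quality type sends elaborate interior.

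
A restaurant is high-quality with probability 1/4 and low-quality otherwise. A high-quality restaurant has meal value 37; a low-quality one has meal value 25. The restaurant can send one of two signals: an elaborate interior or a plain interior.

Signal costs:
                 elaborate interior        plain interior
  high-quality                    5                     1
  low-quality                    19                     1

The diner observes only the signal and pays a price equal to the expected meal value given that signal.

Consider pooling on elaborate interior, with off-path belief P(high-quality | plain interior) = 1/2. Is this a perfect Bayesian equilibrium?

At the pooled signal (elaborate interior) the diner holds the prior 1/4 and pays 1/4·37 + 3/4·25 = 28. Off-path (plain interior) belief 1/2 gives 1/2·37 + 1/2·25 = 31.
High-quality: elaborate interior gives 28 − 5 = 23; plain interior gives 31 − 1 = 30. Deviates. ✗
Low-quality: elaborate interior gives 28 − 19 = 9; plain interior gives 31 − 1 = 30. Deviates. ✗

No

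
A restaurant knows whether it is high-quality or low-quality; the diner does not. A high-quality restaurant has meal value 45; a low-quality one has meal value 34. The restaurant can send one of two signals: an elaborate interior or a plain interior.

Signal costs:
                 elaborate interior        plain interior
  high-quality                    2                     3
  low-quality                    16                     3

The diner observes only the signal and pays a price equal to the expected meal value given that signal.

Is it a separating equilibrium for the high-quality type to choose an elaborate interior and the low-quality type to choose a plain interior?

Yes

Under separation the diner infers type exactly: elaborate interior → high-quality (pays 45), plain interior → low-quality (pays 34).
High-quality: elaborate interior gives 45 − 2 = 43; plain interior gives 34 − 3 = 31. No deviation. ✓
Low-quality: plain interior gives 34 − 3 = 31; elaborate interior gives 45 − 16 = 29. No deviation. ✓
Both incentive constraints hold.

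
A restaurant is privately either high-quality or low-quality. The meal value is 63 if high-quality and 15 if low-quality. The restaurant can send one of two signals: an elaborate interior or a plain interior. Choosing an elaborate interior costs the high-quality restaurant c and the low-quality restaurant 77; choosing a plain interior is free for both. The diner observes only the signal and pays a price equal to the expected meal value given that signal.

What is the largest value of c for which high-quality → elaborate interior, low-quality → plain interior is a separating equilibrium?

48

Under separation: elaborate interior → high-quality (pays 63); plain interior → low-quality (pays 15).
Low-quality: 15 − 0 = 15 ≥ 63 − 77 = -14. Holds regardless of c. ✓
High-quality: 63 − c ≥ 15 − 0, so c ≤ 63 − 15 = 48.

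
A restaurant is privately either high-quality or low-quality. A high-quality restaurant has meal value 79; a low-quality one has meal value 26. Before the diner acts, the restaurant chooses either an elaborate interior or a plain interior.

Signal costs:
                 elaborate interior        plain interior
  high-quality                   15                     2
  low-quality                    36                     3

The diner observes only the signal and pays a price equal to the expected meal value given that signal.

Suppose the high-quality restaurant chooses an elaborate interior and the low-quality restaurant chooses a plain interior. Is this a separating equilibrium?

No

Under separation the diner infers type exactly: elaborate interior → high-quality (pays 79), plain interior → low-quality (pays 26).
High-quality: elaborate interior gives 79 − 15 = 64; plain interior gives 26 − 2 = 24. No deviation. ✓
Low-quality: plain interior gives 26 − 3 = 23; elaborate interior gives 79 − 36 = 43. Would deviate. ✗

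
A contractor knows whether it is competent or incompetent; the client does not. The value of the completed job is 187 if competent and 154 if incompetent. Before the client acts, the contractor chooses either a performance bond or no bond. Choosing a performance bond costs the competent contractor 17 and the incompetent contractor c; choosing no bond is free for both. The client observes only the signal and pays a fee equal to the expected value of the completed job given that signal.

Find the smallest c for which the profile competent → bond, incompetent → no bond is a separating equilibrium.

33

Under separation: bond → competent (pays 187); no bond → incompetent (pays 154).
Competent: 187 − 17 = 170 ≥ 154 − 0 = 154. Holds regardless of c. ✓
Incompetent: 154 − 0 ≥ 187 − c, so c ≥ 187 − 154 = 33.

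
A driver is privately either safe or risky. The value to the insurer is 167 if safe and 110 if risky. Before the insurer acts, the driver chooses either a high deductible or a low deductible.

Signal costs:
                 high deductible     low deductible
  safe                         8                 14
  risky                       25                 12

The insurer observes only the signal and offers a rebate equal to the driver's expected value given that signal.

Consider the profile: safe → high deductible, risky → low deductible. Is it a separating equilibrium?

No

Under separation the insurer infers type exactly: high deductible → safe (pays 167), low deductible → risky (pays 110).
Safe: high deductible gives 167 − 8 = 159; low deductible gives 110 − 14 = 96. No deviation. ✓
Risky: low deductible gives 110 − 12 = 98; high deductible gives 167 − 25 = 142. Would deviate. ✗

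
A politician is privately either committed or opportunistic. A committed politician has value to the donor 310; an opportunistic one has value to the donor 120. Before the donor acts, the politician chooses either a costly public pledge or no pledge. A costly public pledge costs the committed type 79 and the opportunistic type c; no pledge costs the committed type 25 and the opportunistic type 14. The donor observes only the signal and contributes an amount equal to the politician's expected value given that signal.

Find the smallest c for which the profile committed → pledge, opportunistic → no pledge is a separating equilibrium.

Under separation: pledge → committed (pays 310); no pledge → opportunistic (pays 120).
Committed: 310 − 79 = 231 ≥ 120 − 25 = 95. Holds regardless of c. ✓
Opportunistic: 120 − 14 ≥ 310 − c, so c ≥ 310 − 106 = 204.

204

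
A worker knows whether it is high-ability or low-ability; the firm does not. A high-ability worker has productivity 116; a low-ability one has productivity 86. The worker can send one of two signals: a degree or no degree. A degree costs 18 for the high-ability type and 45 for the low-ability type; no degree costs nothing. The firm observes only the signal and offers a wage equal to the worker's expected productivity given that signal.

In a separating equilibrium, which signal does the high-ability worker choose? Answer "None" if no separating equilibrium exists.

degree

Try high-ability → degree, low-ability → no degree:
  Under separation the firm infers type exactly: degree → high-ability (pays 116), no degree → low-ability (pays 86).
  High-ability: degree gives 116 − 18 = 98; no degree gives 86 − 0 = 86. No deviation. ✓
  Low-ability: no degree gives 86 − 0 = 86; degree gives 116 − 45 = 71. No deviation. ✓
Both hold — the high-ability type sends degree.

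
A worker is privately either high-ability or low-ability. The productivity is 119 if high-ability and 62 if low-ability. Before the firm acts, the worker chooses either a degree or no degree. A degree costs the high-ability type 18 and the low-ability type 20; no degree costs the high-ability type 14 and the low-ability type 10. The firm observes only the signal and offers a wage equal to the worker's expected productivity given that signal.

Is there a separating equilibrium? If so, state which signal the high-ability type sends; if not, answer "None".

Try high-ability → degree, low-ability → no degree:
  If types separate, degree earns payment 119 and no degree earns 62.
  High-ability: degree gives 119 − 18 = 101; no degree gives 62 − 14 = 48. No deviation. ✓
  Low-ability: no degree gives 62 − 10 = 52; degree gives 119 − 20 = 99. Would deviate. ✗
Try high-ability → no degree, low-ability → degree:
  If types separate, no degree earns payment 119 and degree earns 62.
  High-ability: no degree gives 119 − 14 = 105; degree gives 62 − 18 = 44. No deviation. ✓
  Low-ability: degree gives 62 − 20 = 42; no degree gives 119 − 10 = 109. Would deviate. ✗
Neither assignment is incentive-compatible.

None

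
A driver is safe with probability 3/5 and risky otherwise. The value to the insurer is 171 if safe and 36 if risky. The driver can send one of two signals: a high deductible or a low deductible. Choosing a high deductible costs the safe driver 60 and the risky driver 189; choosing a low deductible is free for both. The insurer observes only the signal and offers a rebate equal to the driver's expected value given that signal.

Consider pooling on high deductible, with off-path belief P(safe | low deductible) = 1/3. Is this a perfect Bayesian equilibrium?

No

At the pooled signal (high deductible) the insurer holds the prior 3/5 and pays 3/5·171 + 2/5·36 = 117. Off-path (low deductible) belief 1/3 gives 1/3·171 + 2/3·36 = 81.
Safe: high deductible gives 117 − 60 = 57; low deductible gives 81 − 0 = 81. Deviates. ✗
Risky: high deductible gives 117 − 189 = -72; low deductible gives 81 − 0 = 81. Deviates. ✗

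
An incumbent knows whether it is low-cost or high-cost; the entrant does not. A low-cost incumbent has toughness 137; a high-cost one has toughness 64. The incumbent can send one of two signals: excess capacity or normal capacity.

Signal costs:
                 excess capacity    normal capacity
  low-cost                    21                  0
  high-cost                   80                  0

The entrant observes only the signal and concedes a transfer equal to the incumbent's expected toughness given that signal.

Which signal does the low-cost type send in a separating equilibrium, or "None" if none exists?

Try low-cost → excess capacity, high-cost → normal capacity:
  If types separate, excess capacity earns payment 137 and normal capacity earns 64.
  Low-cost: excess capacity gives 137 − 21 = 116; normal capacity gives 64 − 0 = 64. No deviation. ✓
  High-cost: normal capacity gives 64 − 0 = 64; excess capacity gives 137 − 80 = 57. No deviation. ✓
Both hold — the low-cost type sends excess capacity.

excess capacity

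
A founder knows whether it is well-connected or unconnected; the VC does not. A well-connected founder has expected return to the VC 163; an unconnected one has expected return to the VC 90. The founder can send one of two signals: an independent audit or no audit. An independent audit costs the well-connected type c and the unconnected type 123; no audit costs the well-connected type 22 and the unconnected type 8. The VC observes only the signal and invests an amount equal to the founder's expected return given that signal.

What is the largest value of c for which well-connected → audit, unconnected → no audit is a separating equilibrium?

Under separation: audit → well-connected (pays 163); no audit → unconnected (pays 90).
Unconnected: 90 − 8 = 82 ≥ 163 − 123 = 40. Holds regardless of c. ✓
Well-connected: 163 − c ≥ 90 − 22, so c ≤ 163 − 68 = 95.

95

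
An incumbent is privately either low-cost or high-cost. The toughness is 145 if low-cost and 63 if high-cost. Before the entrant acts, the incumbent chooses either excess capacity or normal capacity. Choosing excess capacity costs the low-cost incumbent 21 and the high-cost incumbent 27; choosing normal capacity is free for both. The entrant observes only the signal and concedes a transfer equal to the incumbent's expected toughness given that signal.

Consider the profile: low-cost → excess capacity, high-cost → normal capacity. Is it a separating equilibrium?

Under separation the entrant infers type exactly: excess capacity → low-cost (pays 145), normal capacity → high-cost (pays 63).
Low-cost: excess capacity gives 145 − 21 = 124; normal capacity gives 63 − 0 = 63. No deviation. ✓
High-cost: normal capacity gives 63 − 0 = 63; excess capacity gives 145 − 27 = 118. Would deviate. ✗

No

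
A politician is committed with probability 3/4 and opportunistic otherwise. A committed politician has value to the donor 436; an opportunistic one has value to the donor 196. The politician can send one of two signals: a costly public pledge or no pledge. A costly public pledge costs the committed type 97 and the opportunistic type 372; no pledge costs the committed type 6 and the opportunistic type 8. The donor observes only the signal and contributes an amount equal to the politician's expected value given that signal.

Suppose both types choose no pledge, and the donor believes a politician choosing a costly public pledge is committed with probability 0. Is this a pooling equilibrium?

Yes

At the pooled signal (no pledge) the donor holds the prior 3/4 and pays 3/4·436 + 1/4·196 = 376. Off-path (pledge) belief 0 gives 0·436 + 1·196 = 196.
Committed: no pledge gives 376 − 6 = 370; pledge gives 196 − 97 = 99. Stays. ✓
Opportunistic: no pledge gives 376 − 8 = 368; pledge gives 196 − 372 = -176. Stays. ✓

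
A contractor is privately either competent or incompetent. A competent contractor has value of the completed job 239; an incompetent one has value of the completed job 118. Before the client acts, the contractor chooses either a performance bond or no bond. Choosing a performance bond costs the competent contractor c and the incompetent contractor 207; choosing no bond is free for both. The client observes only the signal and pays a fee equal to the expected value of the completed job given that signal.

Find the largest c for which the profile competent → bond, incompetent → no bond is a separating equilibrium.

Under separation: bond → competent (pays 239); no bond → incompetent (pays 118).
Incompetent: 118 − 0 = 118 ≥ 239 − 207 = 32. Holds regardless of c. ✓
Competent: 239 − c ≥ 118 − 0, so c ≤ 239 − 118 = 121.

121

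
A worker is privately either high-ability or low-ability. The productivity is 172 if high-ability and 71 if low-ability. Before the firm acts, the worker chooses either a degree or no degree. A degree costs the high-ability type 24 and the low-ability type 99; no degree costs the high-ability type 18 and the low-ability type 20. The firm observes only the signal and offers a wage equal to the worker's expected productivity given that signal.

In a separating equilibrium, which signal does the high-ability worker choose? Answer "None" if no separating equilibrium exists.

None

Try high-ability → degree, low-ability → no degree:
  Under separation the firm infers type exactly: degree → high-ability (pays 172), no degree → low-ability (pays 71).
  High-ability: degree gives 172 − 24 = 148; no degree gives 71 − 18 = 53. No deviation. ✓
  Low-ability: no degree gives 71 − 20 = 51; degree gives 172 − 99 = 73. Would deviate. ✗
Try high-ability → no degree, low-ability → degree:
  Under separation the firm infers type exactly: no degree → high-ability (pays 172), degree → low-ability (pays 71).
  High-ability: no degree gives 172 − 18 = 154; degree gives 71 − 24 = 47. No deviation. ✓
  Low-ability: degree gives 71 − 99 = -28; no degree gives 172 − 20 = 152. Would deviate. ✗
Neither assignment is incentive-compatible.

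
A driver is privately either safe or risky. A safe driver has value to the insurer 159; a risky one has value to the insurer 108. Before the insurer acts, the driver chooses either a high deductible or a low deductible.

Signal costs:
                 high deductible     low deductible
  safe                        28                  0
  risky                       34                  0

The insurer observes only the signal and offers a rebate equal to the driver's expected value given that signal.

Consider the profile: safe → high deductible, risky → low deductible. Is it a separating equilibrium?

If types separate, high deductible earns payment 159 and low deductible earns 108.
Safe: high deductible gives 159 − 28 = 131; low deductible gives 108 − 0 = 108. No deviation. ✓
Risky: low deductible gives 108 − 0 = 108; high deductible gives 159 − 34 = 125. Would deviate. ✗

No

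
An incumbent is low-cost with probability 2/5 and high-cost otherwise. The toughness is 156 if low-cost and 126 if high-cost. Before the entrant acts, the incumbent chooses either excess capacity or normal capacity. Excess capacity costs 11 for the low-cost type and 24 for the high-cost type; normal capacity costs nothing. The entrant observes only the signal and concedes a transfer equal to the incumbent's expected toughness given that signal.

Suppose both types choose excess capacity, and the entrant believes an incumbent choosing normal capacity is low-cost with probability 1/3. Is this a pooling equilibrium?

No

At the pooled signal (excess capacity) the entrant holds the prior 2/5 and pays 2/5·156 + 3/5·126 = 138. Off-path (normal capacity) belief 1/3 gives 1/3·156 + 2/3·126 = 136.
Low-cost: excess capacity gives 138 − 11 = 127; normal capacity gives 136 − 0 = 136. Deviates. ✗
High-cost: excess capacity gives 138 − 24 = 114; normal capacity gives 136 − 0 = 136. Deviates. ✗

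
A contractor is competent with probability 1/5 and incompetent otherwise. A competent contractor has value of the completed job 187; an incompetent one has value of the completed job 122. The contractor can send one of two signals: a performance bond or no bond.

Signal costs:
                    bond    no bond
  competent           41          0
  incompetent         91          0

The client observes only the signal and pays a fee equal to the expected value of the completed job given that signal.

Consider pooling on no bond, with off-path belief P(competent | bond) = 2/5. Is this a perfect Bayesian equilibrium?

On the equilibrium path (no bond) the client holds the prior 1/5 and pays 1/5·187 + 4/5·122 = 135. Off-path (bond) belief 2/5 gives 2/5·187 + 3/5·122 = 148.
Competent: no bond gives 135 − 0 = 135; bond gives 148 − 41 = 107. Stays. ✓
Incompetent: no bond gives 135 − 0 = 135; bond gives 148 − 91 = 57. Stays. ✓
Beliefs are Bayes-consistent on-path and both types best-respond.

Yes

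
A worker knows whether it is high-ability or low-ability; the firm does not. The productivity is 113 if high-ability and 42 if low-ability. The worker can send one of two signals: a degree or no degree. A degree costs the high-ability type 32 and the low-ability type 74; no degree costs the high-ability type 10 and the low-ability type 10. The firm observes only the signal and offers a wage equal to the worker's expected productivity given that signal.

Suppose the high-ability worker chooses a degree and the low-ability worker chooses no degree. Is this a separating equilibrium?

No

Under separation the firm infers type exactly: degree → high-ability (pays 113), no degree → low-ability (pays 42).
High-ability: degree gives 113 − 32 = 81; no degree gives 42 − 10 = 32. No deviation. ✓
Low-ability: no degree gives 42 − 10 = 32; degree gives 113 − 74 = 39. Would deviate. ✗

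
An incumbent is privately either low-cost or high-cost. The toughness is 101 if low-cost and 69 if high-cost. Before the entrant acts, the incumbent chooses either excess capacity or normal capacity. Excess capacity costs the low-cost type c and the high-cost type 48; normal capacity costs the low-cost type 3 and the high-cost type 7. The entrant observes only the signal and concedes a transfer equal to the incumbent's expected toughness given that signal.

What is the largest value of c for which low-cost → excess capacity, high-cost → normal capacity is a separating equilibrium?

35

Under separation: excess capacity → low-cost (pays 101); normal capacity → high-cost (pays 69).
High-cost: 69 − 7 = 62 ≥ 101 − 48 = 53. Holds regardless of c. ✓
Low-cost: 101 − c ≥ 69 − 3, so c ≤ 101 − 66 = 35.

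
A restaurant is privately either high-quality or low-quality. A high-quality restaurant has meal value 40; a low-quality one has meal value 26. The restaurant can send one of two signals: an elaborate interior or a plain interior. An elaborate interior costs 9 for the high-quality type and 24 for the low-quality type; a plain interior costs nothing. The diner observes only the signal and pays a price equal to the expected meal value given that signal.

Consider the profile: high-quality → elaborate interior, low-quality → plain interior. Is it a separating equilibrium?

Under separation the diner infers type exactly: elaborate interior → high-quality (pays 40), plain interior → low-quality (pays 26).
High-quality: elaborate interior gives 40 − 9 = 31; plain interior gives 26 − 0 = 26. No deviation. ✓
Low-quality: plain interior gives 26 − 0 = 26; elaborate interior gives 40 − 24 = 16. No deviation. ✓
Neither type gains from mimicking the other.

Yes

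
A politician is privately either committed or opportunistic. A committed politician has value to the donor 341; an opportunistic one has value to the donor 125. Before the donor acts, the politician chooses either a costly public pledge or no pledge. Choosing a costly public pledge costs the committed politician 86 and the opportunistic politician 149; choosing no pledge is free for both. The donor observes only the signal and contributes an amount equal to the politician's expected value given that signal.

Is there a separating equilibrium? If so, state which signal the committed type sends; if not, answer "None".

Try committed → pledge, opportunistic → no pledge:
  If types separate, pledge earns payment 341 and no pledge earns 125.
  Committed: pledge gives 341 − 86 = 255; no pledge gives 125 − 0 = 125. No deviation. ✓
  Opportunistic: no pledge gives 125 − 0 = 125; pledge gives 341 − 149 = 192. Would deviate. ✗
Try committed → no pledge, opportunistic → pledge:
  If types separate, no pledge earns payment 341 and pledge earns 125.
  Committed: no pledge gives 341 − 0 = 341; pledge gives 125 − 86 = 39. No deviation. ✓
  Opportunistic: pledge gives 125 − 149 = -24; no pledge gives 341 − 0 = 341. Would deviate. ✗
Neither assignment is incentive-compatible.

None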